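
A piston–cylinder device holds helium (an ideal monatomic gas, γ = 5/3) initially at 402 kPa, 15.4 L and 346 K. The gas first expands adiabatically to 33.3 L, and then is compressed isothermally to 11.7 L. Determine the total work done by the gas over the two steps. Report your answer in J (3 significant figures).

W_total ≈ -140 J

Step 1 (adiabatic): W = (P₁V₁ − P₂V₂)/(γ−1) = (6191 − 3702)/0.667 = 3733 J.
After step 1: P = 111.2 kPa, V = 33.3 L, T = 206.9 K.
Step 2 (isothermal): W = P₁V₁ ln(V₂/V₁) = (3702) ln(11.7/33.3) = -3872 J.
W_total = 3733 − 3872 = -139.6 J.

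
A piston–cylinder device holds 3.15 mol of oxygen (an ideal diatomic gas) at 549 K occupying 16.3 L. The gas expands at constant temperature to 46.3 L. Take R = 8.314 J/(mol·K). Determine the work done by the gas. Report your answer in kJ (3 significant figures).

Isothermal: W = nRT ln(V₂/V₁).
W = (3.15)(8.314)(549) × ln(46.3/16.3)
  = 14378 × 1.044
W_by_gas = 15010 J.

W ≈ 15.0 kJ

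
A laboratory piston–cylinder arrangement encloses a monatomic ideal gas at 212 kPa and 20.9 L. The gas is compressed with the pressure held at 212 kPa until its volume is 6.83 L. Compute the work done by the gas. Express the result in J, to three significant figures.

W ≈ -2980 J

Isobaric: W = P ΔV.
W = (212 kPa)(6.83 − 20.9 L) = (212)(-14.07) = -2983 J.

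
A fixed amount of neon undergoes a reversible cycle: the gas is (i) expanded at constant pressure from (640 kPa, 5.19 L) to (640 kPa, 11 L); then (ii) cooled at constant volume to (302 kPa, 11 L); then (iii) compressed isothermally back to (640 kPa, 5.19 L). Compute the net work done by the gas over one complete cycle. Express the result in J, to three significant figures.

W_net ≈ 1220 J

Leg (i): W = PΔV = (640)(11 − 5.19) = 3718 J.
Leg (ii): W = 0.
Leg (iii): W = PᵢVᵢ ln(V_f/Vᵢ) = (3322) ln(5.19/11) = -2495 J.
W_net = 3718 − 2495 = 1223 J.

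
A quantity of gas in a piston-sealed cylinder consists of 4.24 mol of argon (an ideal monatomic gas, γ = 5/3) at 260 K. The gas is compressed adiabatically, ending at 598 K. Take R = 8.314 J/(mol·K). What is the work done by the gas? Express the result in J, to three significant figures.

Adiabatic ⇒ Q = 0, so W_by = −ΔU = nCᵥ(T₁ − T₂).
Cᵥ = 3R/2 = 12.47 J/(mol·K).
W = (4.24)(12.47)(260 − 598) = -17872 J.

W ≈ -17900 J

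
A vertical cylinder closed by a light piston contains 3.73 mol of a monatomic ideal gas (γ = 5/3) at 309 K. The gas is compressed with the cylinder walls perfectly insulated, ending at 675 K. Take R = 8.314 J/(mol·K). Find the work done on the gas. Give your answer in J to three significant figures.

W ≈ 17000 J

Adiabatic ⇒ Q = 0, so W_by = −ΔU = nCᵥ(T₁ − T₂).
Cᵥ = 3R/2 = 12.47 J/(mol·K).
W = (3.73)(12.47)(309 − 675) = -17025 J.
Work on gas = −W_by = 17025 J.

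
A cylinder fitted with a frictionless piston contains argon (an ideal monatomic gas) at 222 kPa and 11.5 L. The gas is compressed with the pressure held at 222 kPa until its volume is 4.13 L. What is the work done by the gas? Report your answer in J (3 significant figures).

W ≈ -1640 J

Isobaric: W = P ΔV.
W = (222 kPa)(4.13 − 11.5 L) = (222)(-7.37) = -1636 J.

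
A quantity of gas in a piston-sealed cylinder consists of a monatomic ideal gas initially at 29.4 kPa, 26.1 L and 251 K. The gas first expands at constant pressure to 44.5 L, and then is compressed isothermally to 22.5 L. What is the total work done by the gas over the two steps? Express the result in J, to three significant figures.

W_total ≈ -351 J

Step 1 (isobaric): W = PΔV = (29.4 kPa)(44.5 − 26.1 L) = 541 J.
After step 1: P = 29.4 kPa, V = 44.5 L, T = 428 K.
Step 2 (isothermal): W = P₁V₁ ln(V₂/V₁) = (1308) ln(22.5/44.5) = -892.2 J.
W_total = 541 − 892.2 = -351.3 J.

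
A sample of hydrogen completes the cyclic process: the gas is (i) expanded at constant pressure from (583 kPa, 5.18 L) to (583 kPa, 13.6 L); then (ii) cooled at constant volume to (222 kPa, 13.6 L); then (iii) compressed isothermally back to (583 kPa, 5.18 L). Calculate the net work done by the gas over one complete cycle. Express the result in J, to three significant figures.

Leg (i): W = PΔV = (583)(13.6 − 5.18) = 4909 J.
Leg (ii): W = 0.
Leg (iii): W = PᵢVᵢ ln(V_f/Vᵢ) = (3019) ln(5.18/13.6) = -2914 J.
W_net = 4909 − 2914 = 1995 J.

W_net ≈ 1990 J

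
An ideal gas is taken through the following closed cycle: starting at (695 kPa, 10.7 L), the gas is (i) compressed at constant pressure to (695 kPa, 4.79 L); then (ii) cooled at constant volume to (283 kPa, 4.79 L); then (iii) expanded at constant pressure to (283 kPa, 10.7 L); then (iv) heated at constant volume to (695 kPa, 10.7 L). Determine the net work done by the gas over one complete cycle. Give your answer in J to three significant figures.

W_net ≈ -2430 J

Constant-volume legs do no work.
W(i) = (695)(4.79 − 10.7) = -4107 J; W(iii) = (283)(10.7 − 4.79) = 1673 J.
W_net = -4107 + 1673 = -2435 J (the counter-clockwise enclosed area).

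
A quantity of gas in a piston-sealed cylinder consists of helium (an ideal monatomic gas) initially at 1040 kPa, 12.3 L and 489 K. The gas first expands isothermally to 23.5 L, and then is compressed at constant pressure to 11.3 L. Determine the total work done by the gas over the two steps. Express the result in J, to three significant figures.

W_total ≈ 1640 J

Step 1 (isothermal): W = P₁V₁ ln(V₂/V₁) = (12792) ln(23.5/12.3) = 8282 J.
After step 1: P = 544.3 kPa, V = 23.5 L, T = 489 K.
Step 2 (isobaric): W = PΔV = (544.3 kPa)(11.3 − 23.5 L) = -6641 J.
W_total = 8282 − 6641 = 1641 J.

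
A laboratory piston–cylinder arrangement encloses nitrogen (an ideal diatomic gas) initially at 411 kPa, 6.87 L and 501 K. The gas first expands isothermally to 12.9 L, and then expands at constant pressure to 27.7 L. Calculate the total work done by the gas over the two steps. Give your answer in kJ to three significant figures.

Step 1 (isothermal): W = P₁V₁ ln(V₂/V₁) = (2824) ln(12.9/6.87) = 1779 J.
After step 1: P = 218.9 kPa, V = 12.9 L, T = 501 K.
Step 2 (isobaric): W = PΔV = (218.9 kPa)(27.7 − 12.9 L) = 3239 J.
W_total = 1779 + 3239 = 5018 J.

W_total ≈ 5.02 kJ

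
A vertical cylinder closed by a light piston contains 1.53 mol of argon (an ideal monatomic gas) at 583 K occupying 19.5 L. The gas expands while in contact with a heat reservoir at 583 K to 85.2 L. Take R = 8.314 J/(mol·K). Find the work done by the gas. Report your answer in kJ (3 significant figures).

Isothermal: W = nRT ln(V₂/V₁).
W = (1.53)(8.314)(583) × ln(85.2/19.5)
  = 7416 × 1.475
W_by_gas = 10936 J.

W ≈ 10.9 kJ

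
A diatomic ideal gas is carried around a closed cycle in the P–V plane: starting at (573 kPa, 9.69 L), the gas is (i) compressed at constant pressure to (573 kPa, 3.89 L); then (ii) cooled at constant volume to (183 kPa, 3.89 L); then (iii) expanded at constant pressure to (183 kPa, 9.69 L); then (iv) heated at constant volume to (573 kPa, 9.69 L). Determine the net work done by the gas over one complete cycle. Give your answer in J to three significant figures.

W_net ≈ -2260 J

Constant-volume legs do no work.
W(i) = (573)(3.89 − 9.69) = -3323 J; W(iii) = (183)(9.69 − 3.89) = 1061 J.
W_net = -3323 + 1061 = -2262 J (the counter-clockwise enclosed area).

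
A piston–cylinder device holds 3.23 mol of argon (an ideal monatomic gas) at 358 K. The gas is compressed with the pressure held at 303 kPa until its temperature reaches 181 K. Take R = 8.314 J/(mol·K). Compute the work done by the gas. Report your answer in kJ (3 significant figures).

W ≈ -4.75 kJ

Isobaric: W = P ΔV = nR ΔT.
W = (3.23)(8.314)(181 − 358) = -4753 J.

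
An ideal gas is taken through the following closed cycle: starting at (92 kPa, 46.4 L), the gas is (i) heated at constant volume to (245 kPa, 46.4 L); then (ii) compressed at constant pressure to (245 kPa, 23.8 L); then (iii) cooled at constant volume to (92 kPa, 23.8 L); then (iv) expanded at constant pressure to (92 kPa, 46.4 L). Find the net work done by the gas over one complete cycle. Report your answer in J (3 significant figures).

W_net ≈ -3460 J

Constant-volume legs do no work.
W(ii) = (245)(23.8 − 46.4) = -5537 J; W(iv) = (92)(46.4 − 23.8) = 2079 J.
W_net = -5537 + 2079 = -3458 J (the counter-clockwise enclosed area).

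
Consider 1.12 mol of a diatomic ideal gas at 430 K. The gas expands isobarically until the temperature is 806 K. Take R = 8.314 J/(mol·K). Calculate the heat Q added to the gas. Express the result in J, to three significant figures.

Isobaric: W = nRΔT = (1.12)(8.314)(376) = 3501 J.
ΔU = nCᵥΔT with Cᵥ = 5R/2: ΔU = (1.12)(20.79)(376) = 8753 J.
Q = ΔU + W = 8753 + 3501 = 12254 J.

Q ≈ 12300 J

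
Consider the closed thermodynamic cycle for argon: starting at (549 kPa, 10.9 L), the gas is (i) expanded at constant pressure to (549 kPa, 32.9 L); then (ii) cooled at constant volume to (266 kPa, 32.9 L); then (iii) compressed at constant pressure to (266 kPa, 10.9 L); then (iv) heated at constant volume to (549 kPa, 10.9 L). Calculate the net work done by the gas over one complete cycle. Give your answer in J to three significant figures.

W_net ≈ 6230 J

Constant-volume legs do no work.
W(i) = (549)(32.9 − 10.9) = 12078 J; W(iii) = (266)(10.9 − 32.9) = -5852 J.
W_net = 12078 − 5852 = 6226 J (the clockwise enclosed area).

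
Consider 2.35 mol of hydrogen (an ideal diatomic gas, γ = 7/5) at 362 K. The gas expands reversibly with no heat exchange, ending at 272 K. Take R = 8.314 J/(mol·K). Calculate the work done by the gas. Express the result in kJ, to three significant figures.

W ≈ 4.40 kJ

Adiabatic ⇒ Q = 0, so W_by = −ΔU = nCᵥ(T₁ − T₂).
Cᵥ = 5R/2 = 20.79 J/(mol·K).
W = (2.35)(20.79)(362 − 272) = 4396 J.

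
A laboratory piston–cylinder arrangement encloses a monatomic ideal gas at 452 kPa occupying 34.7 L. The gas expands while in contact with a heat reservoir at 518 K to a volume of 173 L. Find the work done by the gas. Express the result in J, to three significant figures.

Isothermal: W = nRT ln(V₂/V₁) = P₁V₁ ln(V₂/V₁).
P₁V₁ = (452 kPa)(34.7 L) = 15684 J.
W = 15684 × ln(173/34.7) = 15684 × 1.607
W_by_gas = 25198 J.

W ≈ 25200 J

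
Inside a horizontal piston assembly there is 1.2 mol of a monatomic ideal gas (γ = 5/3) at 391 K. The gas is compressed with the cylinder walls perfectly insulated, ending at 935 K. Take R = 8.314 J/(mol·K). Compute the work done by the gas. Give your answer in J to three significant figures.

Adiabatic ⇒ Q = 0, so W_by = −ΔU = nCᵥ(T₁ − T₂).
Cᵥ = 3R/2 = 12.47 J/(mol·K).
W = (1.2)(12.47)(391 − 935) = -8141 J.

W ≈ -8140 J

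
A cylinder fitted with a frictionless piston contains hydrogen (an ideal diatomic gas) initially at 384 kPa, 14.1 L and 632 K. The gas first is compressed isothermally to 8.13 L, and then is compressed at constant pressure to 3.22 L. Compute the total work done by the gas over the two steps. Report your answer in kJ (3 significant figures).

Step 1 (isothermal): W = P₁V₁ ln(V₂/V₁) = (5414) ln(8.13/14.1) = -2981 J.
After step 1: P = 666 kPa, V = 8.13 L, T = 632 K.
Step 2 (isobaric): W = PΔV = (666 kPa)(3.22 − 8.13 L) = -3270 J.
W_total = -2981 − 3270 = -6251 J.

W_total ≈ -6.25 kJ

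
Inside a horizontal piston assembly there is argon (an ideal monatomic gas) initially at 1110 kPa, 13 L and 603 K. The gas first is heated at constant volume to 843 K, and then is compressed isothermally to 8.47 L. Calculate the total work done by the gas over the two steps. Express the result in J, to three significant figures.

Step 1 (isochoric): W = 0 (constant volume).
After step 1: P = 1552 kPa (V unchanged).
Step 2 (isothermal): W = P₁V₁ ln(V₂/V₁) = (20173) ln(8.47/13) = -8643 J.
W_total = 0 − 8643 = -8643 J.

W_total ≈ -8640 J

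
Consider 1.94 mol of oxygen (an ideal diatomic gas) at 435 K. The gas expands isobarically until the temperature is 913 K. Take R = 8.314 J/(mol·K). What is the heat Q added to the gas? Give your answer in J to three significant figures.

Isobaric: W = nRΔT = (1.94)(8.314)(478) = 7710 J.
ΔU = nCᵥΔT with Cᵥ = 5R/2: ΔU = (1.94)(20.79)(478) = 19274 J.
Q = ΔU + W = 19274 + 7710 = 26984 J.

Q ≈ 27000 J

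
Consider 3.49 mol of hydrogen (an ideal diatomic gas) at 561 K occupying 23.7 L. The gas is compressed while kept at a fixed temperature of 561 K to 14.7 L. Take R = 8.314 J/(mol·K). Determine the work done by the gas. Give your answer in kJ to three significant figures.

W ≈ -7.77 kJ

Isothermal: W = nRT ln(V₂/V₁).
W = (3.49)(8.314)(561) × ln(14.7/23.7)
  = 16278 × -0.4776
W_by_gas = -7775 J.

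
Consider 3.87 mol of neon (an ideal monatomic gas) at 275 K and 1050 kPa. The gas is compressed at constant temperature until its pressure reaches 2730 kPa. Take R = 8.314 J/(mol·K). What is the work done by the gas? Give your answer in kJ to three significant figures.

Isothermal process: W = nRT ln(V₂/V₁) = nRT ln(P₁/P₂).
W = (3.87)(8.314)(275) × ln(1050/2730)
  = 8848 × ln(0.3846) = 8848 × -0.9555
W_by_gas = -8455 J.

W ≈ -8.45 kJ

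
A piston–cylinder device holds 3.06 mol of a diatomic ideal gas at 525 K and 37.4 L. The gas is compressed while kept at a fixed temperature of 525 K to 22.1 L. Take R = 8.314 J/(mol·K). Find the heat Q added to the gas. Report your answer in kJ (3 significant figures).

Isothermal ⇒ ΔU = 0, so Q = W = nRT ln(V₂/V₁).
Q = (3.06)(8.314)(525) ln(22.1/37.4) = 13356 × -0.5261 = -7027 J.

Q ≈ -7.03 kJ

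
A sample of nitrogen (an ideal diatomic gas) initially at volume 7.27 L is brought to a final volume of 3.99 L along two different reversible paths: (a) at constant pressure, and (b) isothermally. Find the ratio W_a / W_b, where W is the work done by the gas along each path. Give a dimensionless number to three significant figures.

W_a / W_b ≈ 0.752

Path (a) isobaric: W = P₁(V₂ − V₁) → W_a/(P₁V₁) = -0.4512.
Path (b) isothermal: W = P₁V₁ ln(V₂/V₁) → W_b/(P₁V₁) = -0.6.
W_a / W_b = -0.4512 / -0.6 = 0.752.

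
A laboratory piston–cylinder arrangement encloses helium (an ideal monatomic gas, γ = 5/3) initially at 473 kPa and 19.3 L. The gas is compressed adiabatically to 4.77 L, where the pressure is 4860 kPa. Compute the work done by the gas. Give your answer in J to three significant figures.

W ≈ -21100 J

Adiabatic: W = (P₁V₁ − P₂V₂)/(γ − 1) with γ = 5/3.
P₁V₁ = 9129 J, P₂V₂ = 23182 J.
W = (9129 − 23182) / 0.6667 = -21080 J.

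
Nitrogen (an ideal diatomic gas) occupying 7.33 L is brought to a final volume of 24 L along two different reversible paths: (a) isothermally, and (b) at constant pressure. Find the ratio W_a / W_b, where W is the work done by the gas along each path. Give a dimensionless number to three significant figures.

W_a / W_b ≈ 0.522

Path (a) isothermal: W = P₁V₁ ln(V₂/V₁) → W_a/(P₁V₁) = 1.186.
Path (b) isobaric: W = P₁(V₂ − V₁) → W_b/(P₁V₁) = 2.274.
W_a / W_b = 1.186 / 2.274 = 0.5215.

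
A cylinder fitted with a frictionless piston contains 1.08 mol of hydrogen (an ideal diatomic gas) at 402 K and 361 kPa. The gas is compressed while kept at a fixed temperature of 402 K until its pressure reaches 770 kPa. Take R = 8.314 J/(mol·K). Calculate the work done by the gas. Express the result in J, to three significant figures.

W ≈ -2730 J

Isothermal process: W = nRT ln(V₂/V₁) = nRT ln(P₁/P₂).
W = (1.08)(8.314)(402) × ln(361/770)
  = 3610 × ln(0.4688) = 3610 × -0.7575
W_by_gas = -2734 J.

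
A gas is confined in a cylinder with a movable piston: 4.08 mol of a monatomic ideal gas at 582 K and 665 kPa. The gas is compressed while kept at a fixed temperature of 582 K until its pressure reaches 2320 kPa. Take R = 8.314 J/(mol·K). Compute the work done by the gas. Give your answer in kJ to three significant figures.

W ≈ -24.7 kJ

Isothermal process: W = nRT ln(V₂/V₁) = nRT ln(P₁/P₂).
W = (4.08)(8.314)(582) × ln(665/2320)
  = 19742 × ln(0.2866) = 19742 × -1.25
W_by_gas = -24668 J.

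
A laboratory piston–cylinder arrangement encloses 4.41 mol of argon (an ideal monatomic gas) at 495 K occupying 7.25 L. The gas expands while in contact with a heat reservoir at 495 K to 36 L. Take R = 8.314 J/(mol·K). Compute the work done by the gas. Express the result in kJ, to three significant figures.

Isothermal: W = nRT ln(V₂/V₁).
W = (4.41)(8.314)(495) × ln(36/7.25)
  = 18149 × 1.603
W_by_gas = 29084 J.

W ≈ 29.1 kJ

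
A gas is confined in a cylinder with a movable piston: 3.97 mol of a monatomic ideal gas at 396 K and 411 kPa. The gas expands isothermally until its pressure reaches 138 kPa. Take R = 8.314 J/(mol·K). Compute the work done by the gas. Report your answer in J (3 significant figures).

Isothermal process: W = nRT ln(V₂/V₁) = nRT ln(P₁/P₂).
W = (3.97)(8.314)(396) × ln(411/138)
  = 13071 × ln(2.978) = 13071 × 1.091
W_by_gas = 14264 J.

W ≈ 14300 J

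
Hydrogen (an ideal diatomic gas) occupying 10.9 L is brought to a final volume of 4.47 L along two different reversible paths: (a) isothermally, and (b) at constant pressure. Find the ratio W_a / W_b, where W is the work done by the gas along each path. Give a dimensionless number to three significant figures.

Path (a) isothermal: W = P₁V₁ ln(V₂/V₁) → W_a/(P₁V₁) = -0.8914.
Path (b) isobaric: W = P₁(V₂ − V₁) → W_b/(P₁V₁) = -0.5899.
W_a / W_b = -0.8914 / -0.5899 = 1.511.

W_a / W_b ≈ 1.51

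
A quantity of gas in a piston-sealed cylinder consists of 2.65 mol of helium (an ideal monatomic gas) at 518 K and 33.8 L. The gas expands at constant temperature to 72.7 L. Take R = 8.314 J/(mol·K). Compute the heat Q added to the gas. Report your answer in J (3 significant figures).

Isothermal ⇒ ΔU = 0, so Q = W = nRT ln(V₂/V₁).
Q = (2.65)(8.314)(518) ln(72.7/33.8) = 11413 × 0.7659 = 8741 J.

Q ≈ 8740 J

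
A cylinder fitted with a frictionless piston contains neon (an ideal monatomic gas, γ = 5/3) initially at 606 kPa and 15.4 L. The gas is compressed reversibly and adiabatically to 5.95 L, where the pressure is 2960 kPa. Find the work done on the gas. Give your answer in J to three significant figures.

Adiabatic: W = (P₁V₁ − P₂V₂)/(γ − 1) with γ = 5/3.
P₁V₁ = 9332 J, P₂V₂ = 17612 J.
W = (9332 − 17612) / 0.6667 = -12419 J.
Work on gas = −W_by = 12419 J.

W ≈ 12400 J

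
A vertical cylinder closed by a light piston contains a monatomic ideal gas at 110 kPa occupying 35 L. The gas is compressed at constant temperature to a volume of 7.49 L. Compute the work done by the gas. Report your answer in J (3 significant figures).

W ≈ -5940 J

Isothermal: W = nRT ln(V₂/V₁) = P₁V₁ ln(V₂/V₁).
P₁V₁ = (110 kPa)(35 L) = 3850 J.
W = 3850 × ln(7.49/35) = 3850 × -1.542
W_by_gas = -5936 J.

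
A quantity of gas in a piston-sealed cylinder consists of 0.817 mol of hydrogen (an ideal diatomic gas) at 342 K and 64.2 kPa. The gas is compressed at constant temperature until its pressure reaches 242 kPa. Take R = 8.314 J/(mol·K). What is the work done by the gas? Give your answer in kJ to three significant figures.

W ≈ -3.08 kJ

Isothermal process: W = nRT ln(V₂/V₁) = nRT ln(P₁/P₂).
W = (0.817)(8.314)(342) × ln(64.2/242)
  = 2323 × ln(0.2653) = 2323 × -1.327
W_by_gas = -3083 J.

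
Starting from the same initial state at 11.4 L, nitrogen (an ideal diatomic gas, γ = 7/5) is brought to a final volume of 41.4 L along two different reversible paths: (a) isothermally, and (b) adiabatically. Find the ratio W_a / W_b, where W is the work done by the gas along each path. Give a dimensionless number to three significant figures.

Path (a) isothermal: W = P₁V₁ ln(V₂/V₁) → W_a/(P₁V₁) = 1.29.
Path (b) adiabatic: W = P₁V₁(1 − (V₁/V₂)^(γ−1))/(γ−1) → W_b/(P₁V₁) = 1.008.
W_a / W_b = 1.29 / 1.008 = 1.28.

W_a / W_b ≈ 1.28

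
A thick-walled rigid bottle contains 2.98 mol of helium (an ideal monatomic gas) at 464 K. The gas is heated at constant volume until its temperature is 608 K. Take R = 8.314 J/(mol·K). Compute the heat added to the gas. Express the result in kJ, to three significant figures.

Constant volume ⇒ W = 0, so Q = ΔU = nCᵥΔT with Cᵥ = 3R/2 = 12.47 J/(mol·K).
ΔU = (2.98)(12.47)(608 − 464) = 5352 J.

Q ≈ 5.35 kJ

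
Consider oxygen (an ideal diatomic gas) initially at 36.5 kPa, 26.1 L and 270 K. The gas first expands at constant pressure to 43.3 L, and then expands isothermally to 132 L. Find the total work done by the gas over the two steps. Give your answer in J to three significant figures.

Step 1 (isobaric): W = PΔV = (36.5 kPa)(43.3 − 26.1 L) = 627.8 J.
After step 1: P = 36.5 kPa, V = 43.3 L, T = 447.9 K.
Step 2 (isothermal): W = P₁V₁ ln(V₂/V₁) = (1580) ln(132/43.3) = 1762 J.
W_total = 627.8 + 1762 = 2389 J.

W_total ≈ 2390 J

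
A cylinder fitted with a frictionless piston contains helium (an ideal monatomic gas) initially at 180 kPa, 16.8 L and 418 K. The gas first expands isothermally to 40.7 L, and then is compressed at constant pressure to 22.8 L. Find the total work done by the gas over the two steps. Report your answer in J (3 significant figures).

W_total ≈ 1350 J

Step 1 (isothermal): W = P₁V₁ ln(V₂/V₁) = (3024) ln(40.7/16.8) = 2676 J.
After step 1: P = 74.3 kPa, V = 40.7 L, T = 418 K.
Step 2 (isobaric): W = PΔV = (74.3 kPa)(22.8 − 40.7 L) = -1330 J.
W_total = 2676 − 1330 = 1346 J.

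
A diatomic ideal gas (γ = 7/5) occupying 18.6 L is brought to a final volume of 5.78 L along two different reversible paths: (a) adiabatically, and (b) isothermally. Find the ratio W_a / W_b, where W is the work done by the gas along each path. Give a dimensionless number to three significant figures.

Path (a) adiabatic: W = P₁V₁(1 − (V₁/V₂)^(γ−1))/(γ−1) → W_a/(P₁V₁) = -1.49.
Path (b) isothermal: W = P₁V₁ ln(V₂/V₁) → W_b/(P₁V₁) = -1.169.
W_a / W_b = -1.49 / -1.169 = 1.275.

W_a / W_b ≈ 1.27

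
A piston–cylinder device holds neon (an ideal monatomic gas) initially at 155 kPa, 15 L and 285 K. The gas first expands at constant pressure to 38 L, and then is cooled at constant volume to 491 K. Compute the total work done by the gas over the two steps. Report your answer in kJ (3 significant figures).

Step 1 (isobaric): W = PΔV = (155 kPa)(38 − 15 L) = 3565 J.
Step 2 (isochoric): W = 0 (constant volume).
W_total = 3565 + 0 = 3565 J.

W_total ≈ 3.56 kJ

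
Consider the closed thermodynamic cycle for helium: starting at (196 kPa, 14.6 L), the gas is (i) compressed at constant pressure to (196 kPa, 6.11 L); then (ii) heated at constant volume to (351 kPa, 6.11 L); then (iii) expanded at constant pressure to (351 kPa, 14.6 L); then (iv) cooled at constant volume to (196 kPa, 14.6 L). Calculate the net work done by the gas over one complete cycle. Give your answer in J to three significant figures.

W_net ≈ 1320 J

Constant-volume legs do no work.
W(i) = (196)(6.11 − 14.6) = -1664 J; W(iii) = (351)(14.6 − 6.11) = 2980 J.
W_net = -1664 + 2980 = 1316 J (the clockwise enclosed area).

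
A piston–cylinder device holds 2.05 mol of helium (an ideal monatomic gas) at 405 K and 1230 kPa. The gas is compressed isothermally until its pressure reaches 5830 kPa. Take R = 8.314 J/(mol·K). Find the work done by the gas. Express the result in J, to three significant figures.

Isothermal process: W = nRT ln(V₂/V₁) = nRT ln(P₁/P₂).
W = (2.05)(8.314)(405) × ln(1230/5830)
  = 6903 × ln(0.211) = 6903 × -1.556
W_by_gas = -10741 J.

W ≈ -10700 J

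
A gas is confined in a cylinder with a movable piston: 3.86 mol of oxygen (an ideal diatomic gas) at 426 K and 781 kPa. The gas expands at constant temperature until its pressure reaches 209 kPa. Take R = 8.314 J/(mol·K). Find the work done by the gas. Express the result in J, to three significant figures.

Isothermal process: W = nRT ln(V₂/V₁) = nRT ln(P₁/P₂).
W = (3.86)(8.314)(426) × ln(781/209)
  = 13671 × ln(3.737) = 13671 × 1.318
W_by_gas = 18022 J.

W ≈ 18000 J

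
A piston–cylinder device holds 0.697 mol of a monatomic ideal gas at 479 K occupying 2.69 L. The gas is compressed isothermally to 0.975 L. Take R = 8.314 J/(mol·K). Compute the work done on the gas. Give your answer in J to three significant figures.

Isothermal: W = nRT ln(V₂/V₁).
W = (0.697)(8.314)(479) × ln(0.975/2.69)
  = 2776 × -1.015
W_by_gas = -2817 J; work on gas = −W_by = 2817 J.

W ≈ 2820 J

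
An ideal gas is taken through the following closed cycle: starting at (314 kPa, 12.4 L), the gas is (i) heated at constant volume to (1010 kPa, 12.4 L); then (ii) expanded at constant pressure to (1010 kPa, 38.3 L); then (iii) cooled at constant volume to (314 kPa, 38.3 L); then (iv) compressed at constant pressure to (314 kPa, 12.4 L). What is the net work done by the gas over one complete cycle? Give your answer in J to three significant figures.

Constant-volume legs do no work.
W(ii) = (1010)(38.3 − 12.4) = 26159 J; W(iv) = (314)(12.4 − 38.3) = -8133 J.
W_net = 26159 − 8133 = 18026 J (the clockwise enclosed area).

W_net ≈ 18000 J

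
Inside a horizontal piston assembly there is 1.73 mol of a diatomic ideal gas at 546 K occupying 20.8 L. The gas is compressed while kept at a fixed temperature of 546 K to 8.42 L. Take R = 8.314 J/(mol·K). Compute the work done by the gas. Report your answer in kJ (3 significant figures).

W ≈ -7.10 kJ

Isothermal: W = nRT ln(V₂/V₁).
W = (1.73)(8.314)(546) × ln(8.42/20.8)
  = 7853 × -0.9043
W_by_gas = -7102 J.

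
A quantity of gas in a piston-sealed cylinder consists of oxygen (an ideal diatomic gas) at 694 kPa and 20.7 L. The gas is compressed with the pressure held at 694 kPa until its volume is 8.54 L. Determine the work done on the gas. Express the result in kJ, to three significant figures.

W ≈ 8.44 kJ

Isobaric: W = P ΔV.
W = (694 kPa)(8.54 − 20.7 L) = (694)(-12.16) = -8439 J.
Work on gas = −W_by = 8439 J.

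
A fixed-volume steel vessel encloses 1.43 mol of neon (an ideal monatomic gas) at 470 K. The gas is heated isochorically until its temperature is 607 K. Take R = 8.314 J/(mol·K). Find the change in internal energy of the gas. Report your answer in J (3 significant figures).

Constant volume ⇒ W = 0, so Q = ΔU = nCᵥΔT with Cᵥ = 3R/2 = 12.47 J/(mol·K).
ΔU = (1.43)(12.47)(607 − 470) = 2443 J.

ΔU ≈ 2440 J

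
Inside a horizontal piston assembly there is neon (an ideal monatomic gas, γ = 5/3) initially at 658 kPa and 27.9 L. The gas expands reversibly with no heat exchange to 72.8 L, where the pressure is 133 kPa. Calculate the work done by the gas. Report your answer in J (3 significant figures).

Adiabatic: W = (P₁V₁ − P₂V₂)/(γ − 1) with γ = 5/3.
P₁V₁ = 18358 J, P₂V₂ = 9682 J.
W = (18358 − 9682) / 0.6667 = 13014 J.

W ≈ 13000 J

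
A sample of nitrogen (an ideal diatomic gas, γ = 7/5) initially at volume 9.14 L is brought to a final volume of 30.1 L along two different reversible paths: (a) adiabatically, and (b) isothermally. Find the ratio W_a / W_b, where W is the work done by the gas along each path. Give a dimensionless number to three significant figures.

Path (a) adiabatic: W = P₁V₁(1 − (V₁/V₂)^(γ−1))/(γ−1) → W_a/(P₁V₁) = 0.948.
Path (b) isothermal: W = P₁V₁ ln(V₂/V₁) → W_b/(P₁V₁) = 1.192.
W_a / W_b = 0.948 / 1.192 = 0.7954.

W_a / W_b ≈ 0.795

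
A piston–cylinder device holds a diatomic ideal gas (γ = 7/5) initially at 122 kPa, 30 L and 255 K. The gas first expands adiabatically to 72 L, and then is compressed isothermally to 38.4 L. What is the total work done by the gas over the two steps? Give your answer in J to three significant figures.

W_total ≈ 1080 J

Step 1 (adiabatic): W = (P₁V₁ − P₂V₂)/(γ−1) = (3660 − 2579)/0.4 = 2703 J.
After step 1: P = 35.81 kPa, V = 72 L, T = 179.7 K.
Step 2 (isothermal): W = P₁V₁ ln(V₂/V₁) = (2579) ln(38.4/72) = -1621 J.
W_total = 2703 − 1621 = 1082 J.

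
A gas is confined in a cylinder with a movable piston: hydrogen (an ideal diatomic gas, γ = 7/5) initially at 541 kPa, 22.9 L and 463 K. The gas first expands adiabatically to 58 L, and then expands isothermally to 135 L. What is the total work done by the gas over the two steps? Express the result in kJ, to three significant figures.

Step 1 (adiabatic): W = (P₁V₁ − P₂V₂)/(γ−1) = (12389 − 8543)/0.4 = 9615 J.
After step 1: P = 147.3 kPa, V = 58 L, T = 319.3 K.
Step 2 (isothermal): W = P₁V₁ ln(V₂/V₁) = (8543) ln(135/58) = 7217 J.
W_total = 9615 + 7217 = 16833 J.

W_total ≈ 16.8 kJ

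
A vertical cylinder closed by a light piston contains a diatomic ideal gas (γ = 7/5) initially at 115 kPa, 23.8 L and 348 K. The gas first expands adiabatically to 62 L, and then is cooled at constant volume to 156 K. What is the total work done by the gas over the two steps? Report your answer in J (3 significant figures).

W_total ≈ 2180 J

Step 1 (adiabatic): W = (P₁V₁ − P₂V₂)/(γ−1) = (2737 − 1866)/0.4 = 2177 J.
Step 2 (isochoric): W = 0 (constant volume).
W_total = 2177 + 0 = 2177 J.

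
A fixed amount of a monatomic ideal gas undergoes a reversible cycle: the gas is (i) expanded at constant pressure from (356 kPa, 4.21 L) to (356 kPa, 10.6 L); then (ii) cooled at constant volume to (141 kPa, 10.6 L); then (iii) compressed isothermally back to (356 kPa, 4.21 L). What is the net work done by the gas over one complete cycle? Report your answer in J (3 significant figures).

W_net ≈ 895 J

Leg (i): W = PΔV = (356)(10.6 − 4.21) = 2275 J.
Leg (ii): W = 0.
Leg (iii): W = PᵢVᵢ ln(V_f/Vᵢ) = (1495) ln(4.21/10.6) = -1380 J.
W_net = 2275 − 1380 = 894.7 J.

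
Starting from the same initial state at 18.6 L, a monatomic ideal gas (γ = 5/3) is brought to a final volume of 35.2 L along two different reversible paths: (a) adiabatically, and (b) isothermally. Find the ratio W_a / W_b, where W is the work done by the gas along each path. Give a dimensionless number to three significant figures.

W_a / W_b ≈ 0.815

Path (a) adiabatic: W = P₁V₁(1 − (V₁/V₂)^(γ−1))/(γ−1) → W_a/(P₁V₁) = 0.5196.
Path (b) isothermal: W = P₁V₁ ln(V₂/V₁) → W_b/(P₁V₁) = 0.6379.
W_a / W_b = 0.5196 / 0.6379 = 0.8146.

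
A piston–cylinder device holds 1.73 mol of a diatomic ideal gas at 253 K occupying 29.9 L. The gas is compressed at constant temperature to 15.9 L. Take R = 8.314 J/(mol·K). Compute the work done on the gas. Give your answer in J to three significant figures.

Isothermal: W = nRT ln(V₂/V₁).
W = (1.73)(8.314)(253) × ln(15.9/29.9)
  = 3639 × -0.6315
W_by_gas = -2298 J; work on gas = −W_by = 2298 J.

W ≈ 2300 J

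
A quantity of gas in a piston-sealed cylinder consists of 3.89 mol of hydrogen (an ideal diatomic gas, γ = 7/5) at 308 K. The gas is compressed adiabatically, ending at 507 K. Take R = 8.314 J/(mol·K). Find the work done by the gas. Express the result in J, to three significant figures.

W ≈ -16100 J

Adiabatic ⇒ Q = 0, so W_by = −ΔU = nCᵥ(T₁ − T₂).
Cᵥ = 5R/2 = 20.79 J/(mol·K).
W = (3.89)(20.79)(308 − 507) = -16090 J.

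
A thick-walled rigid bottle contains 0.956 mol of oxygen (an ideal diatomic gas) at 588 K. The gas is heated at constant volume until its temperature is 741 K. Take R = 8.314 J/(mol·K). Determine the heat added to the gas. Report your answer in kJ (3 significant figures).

Constant volume ⇒ W = 0, so Q = ΔU = nCᵥΔT with Cᵥ = 5R/2 = 20.79 J/(mol·K).
ΔU = (0.956)(20.79)(741 − 588) = 3040 J.

Q ≈ 3.04 kJ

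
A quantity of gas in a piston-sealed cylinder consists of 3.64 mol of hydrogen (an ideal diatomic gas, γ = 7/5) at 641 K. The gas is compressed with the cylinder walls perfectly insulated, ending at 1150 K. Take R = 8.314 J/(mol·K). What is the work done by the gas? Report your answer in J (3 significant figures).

Adiabatic ⇒ Q = 0, so W_by = −ΔU = nCᵥ(T₁ − T₂).
Cᵥ = 5R/2 = 20.79 J/(mol·K).
W = (3.64)(20.79)(641 − 1150) = -38510 J.

W ≈ -38500 J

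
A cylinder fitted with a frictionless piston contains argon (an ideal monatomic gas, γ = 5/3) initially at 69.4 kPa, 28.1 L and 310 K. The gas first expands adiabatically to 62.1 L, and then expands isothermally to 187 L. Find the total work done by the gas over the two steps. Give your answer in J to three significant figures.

W_total ≈ 2470 J

Step 1 (adiabatic): W = (P₁V₁ − P₂V₂)/(γ−1) = (1950 − 1149)/0.667 = 1201 J.
After step 1: P = 18.51 kPa, V = 62.1 L, T = 182.7 K.
Step 2 (isothermal): W = P₁V₁ ln(V₂/V₁) = (1149) ln(187/62.1) = 1267 J.
W_total = 1201 + 1267 = 2468 J.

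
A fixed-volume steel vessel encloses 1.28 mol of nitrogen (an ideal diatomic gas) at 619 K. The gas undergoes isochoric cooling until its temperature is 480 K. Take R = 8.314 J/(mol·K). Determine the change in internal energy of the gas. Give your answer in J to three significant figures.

Constant volume ⇒ W = 0, so Q = ΔU = nCᵥΔT with Cᵥ = 5R/2 = 20.79 J/(mol·K).
ΔU = (1.28)(20.79)(480 − 619) = -3698 J.

ΔU ≈ -3700 J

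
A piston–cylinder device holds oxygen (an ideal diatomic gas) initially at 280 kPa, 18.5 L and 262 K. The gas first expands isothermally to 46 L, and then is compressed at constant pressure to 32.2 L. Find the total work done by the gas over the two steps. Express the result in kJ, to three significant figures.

Step 1 (isothermal): W = P₁V₁ ln(V₂/V₁) = (5180) ln(46/18.5) = 4718 J.
After step 1: P = 112.6 kPa, V = 46 L, T = 262 K.
Step 2 (isobaric): W = PΔV = (112.6 kPa)(32.2 − 46 L) = -1554 J.
W_total = 4718 − 1554 = 3164 J.

W_total ≈ 3.16 kJ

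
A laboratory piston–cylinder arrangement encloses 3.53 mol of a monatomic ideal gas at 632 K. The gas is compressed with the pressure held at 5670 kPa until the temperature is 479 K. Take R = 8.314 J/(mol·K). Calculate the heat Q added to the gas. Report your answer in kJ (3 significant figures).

Isobaric: W = nRΔT = (3.53)(8.314)(-153) = -4490 J.
ΔU = nCᵥΔT with Cᵥ = 3R/2: ΔU = (3.53)(12.47)(-153) = -6735 J.
Q = ΔU + W = -6735 − 4490 = -11226 J.

Q ≈ -11.2 kJ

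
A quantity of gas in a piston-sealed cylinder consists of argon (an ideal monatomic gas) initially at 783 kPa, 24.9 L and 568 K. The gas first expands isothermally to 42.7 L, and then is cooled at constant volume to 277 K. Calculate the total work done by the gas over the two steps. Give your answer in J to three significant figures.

Step 1 (isothermal): W = P₁V₁ ln(V₂/V₁) = (19497) ln(42.7/24.9) = 10515 J.
Step 2 (isochoric): W = 0 (constant volume).
W_total = 10515 + 0 = 10515 J.

W_total ≈ 10500 J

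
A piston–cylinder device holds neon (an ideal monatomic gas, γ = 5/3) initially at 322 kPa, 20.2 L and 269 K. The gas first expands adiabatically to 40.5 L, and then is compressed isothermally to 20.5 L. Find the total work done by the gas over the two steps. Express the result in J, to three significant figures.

W_total ≈ 835 J

Step 1 (adiabatic): W = (P₁V₁ − P₂V₂)/(γ−1) = (6504 − 4091)/0.667 = 3620 J.
After step 1: P = 101 kPa, V = 40.5 L, T = 169.2 K.
Step 2 (isothermal): W = P₁V₁ ln(V₂/V₁) = (4091) ln(20.5/40.5) = -2785 J.
W_total = 3620 − 2785 = 835.1 J.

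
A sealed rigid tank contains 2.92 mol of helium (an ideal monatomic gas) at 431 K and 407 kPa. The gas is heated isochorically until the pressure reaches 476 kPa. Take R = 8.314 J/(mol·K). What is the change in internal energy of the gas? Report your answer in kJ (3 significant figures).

Constant volume ⇒ W = 0, so Q = ΔU = nCᵥΔT with Cᵥ = 3R/2 = 12.47 J/(mol·K).
At constant V, T₂/T₁ = P₂/P₁ ⇒ ΔT = T₁(P₂/P₁ − 1) = 431·(476/407 − 1) = 73.07 K.
ΔU = (2.92)(12.47)(73.07) = 2661 J.

ΔU ≈ 2.66 kJ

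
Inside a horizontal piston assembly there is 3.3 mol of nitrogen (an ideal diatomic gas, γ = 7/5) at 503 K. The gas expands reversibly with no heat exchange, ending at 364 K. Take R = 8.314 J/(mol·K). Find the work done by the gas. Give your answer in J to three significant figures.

Adiabatic ⇒ Q = 0, so W_by = −ΔU = nCᵥ(T₁ − T₂).
Cᵥ = 5R/2 = 20.79 J/(mol·K).
W = (3.3)(20.79)(503 − 364) = 9534 J.

W ≈ 9530 J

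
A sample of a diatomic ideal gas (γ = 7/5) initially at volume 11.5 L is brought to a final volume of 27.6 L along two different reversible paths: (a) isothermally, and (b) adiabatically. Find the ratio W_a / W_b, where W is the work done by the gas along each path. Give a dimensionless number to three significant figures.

Path (a) isothermal: W = P₁V₁ ln(V₂/V₁) → W_a/(P₁V₁) = 0.8755.
Path (b) adiabatic: W = P₁V₁(1 − (V₁/V₂)^(γ−1))/(γ−1) → W_b/(P₁V₁) = 0.7386.
W_a / W_b = 0.8755 / 0.7386 = 1.185.

W_a / W_b ≈ 1.19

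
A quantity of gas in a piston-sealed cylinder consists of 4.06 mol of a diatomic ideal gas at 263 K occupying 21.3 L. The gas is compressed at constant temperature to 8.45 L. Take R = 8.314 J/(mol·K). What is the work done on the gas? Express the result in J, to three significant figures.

W ≈ 8210 J

Isothermal: W = nRT ln(V₂/V₁).
W = (4.06)(8.314)(263) × ln(8.45/21.3)
  = 8878 × -0.9245
W_by_gas = -8208 J; work on gas = −W_by = 8208 J.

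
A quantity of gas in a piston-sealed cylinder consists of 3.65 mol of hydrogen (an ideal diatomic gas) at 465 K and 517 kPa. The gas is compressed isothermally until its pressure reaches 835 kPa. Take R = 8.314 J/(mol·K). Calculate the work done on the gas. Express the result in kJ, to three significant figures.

Isothermal process: W = nRT ln(V₂/V₁) = nRT ln(P₁/P₂).
W = (3.65)(8.314)(465) × ln(517/835)
  = 14111 × ln(0.6192) = 14111 × -0.4794
W_by_gas = -6765 J; work on gas = −W_by = 6765 J.

W ≈ 6.76 kJ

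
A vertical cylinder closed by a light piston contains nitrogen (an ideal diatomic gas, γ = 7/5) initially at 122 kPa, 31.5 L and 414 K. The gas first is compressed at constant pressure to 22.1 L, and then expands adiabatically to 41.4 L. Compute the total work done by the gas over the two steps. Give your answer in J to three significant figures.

Step 1 (isobaric): W = PΔV = (122 kPa)(22.1 − 31.5 L) = -1147 J.
After step 1: P = 122 kPa, V = 22.1 L, T = 290.5 K.
Step 2 (adiabatic): W = (P₁V₁ − P₂V₂)/(γ−1) = (2696 − 2098)/0.4 = 1497 J.
W_total = -1147 + 1497 = 349.9 J.

W_total ≈ 350 J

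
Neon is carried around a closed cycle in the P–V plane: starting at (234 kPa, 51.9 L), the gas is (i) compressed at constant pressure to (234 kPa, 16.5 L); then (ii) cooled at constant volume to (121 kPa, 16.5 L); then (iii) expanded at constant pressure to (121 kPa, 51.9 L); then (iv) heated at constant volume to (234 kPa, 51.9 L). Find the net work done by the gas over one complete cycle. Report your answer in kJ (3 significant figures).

Constant-volume legs do no work.
W(i) = (234)(16.5 − 51.9) = -8284 J; W(iii) = (121)(51.9 − 16.5) = 4283 J.
W_net = -8284 + 4283 = -4000 J (the counter-clockwise enclosed area).

W_net ≈ -4.00 kJ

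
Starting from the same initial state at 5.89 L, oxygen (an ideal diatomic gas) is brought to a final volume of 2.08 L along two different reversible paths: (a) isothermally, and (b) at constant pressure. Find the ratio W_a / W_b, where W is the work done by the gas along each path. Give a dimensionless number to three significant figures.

W_a / W_b ≈ 1.61

Path (a) isothermal: W = P₁V₁ ln(V₂/V₁) → W_a/(P₁V₁) = -1.041.
Path (b) isobaric: W = P₁(V₂ − V₁) → W_b/(P₁V₁) = -0.6469.
W_a / W_b = -1.041 / -0.6469 = 1.609.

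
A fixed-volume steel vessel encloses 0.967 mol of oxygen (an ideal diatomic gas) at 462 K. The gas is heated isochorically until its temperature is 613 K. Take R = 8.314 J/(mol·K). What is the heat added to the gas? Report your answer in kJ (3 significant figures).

Q ≈ 3.03 kJ

Constant volume ⇒ W = 0, so Q = ΔU = nCᵥΔT with Cᵥ = 5R/2 = 20.79 J/(mol·K).
ΔU = (0.967)(20.79)(613 − 462) = 3035 J.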